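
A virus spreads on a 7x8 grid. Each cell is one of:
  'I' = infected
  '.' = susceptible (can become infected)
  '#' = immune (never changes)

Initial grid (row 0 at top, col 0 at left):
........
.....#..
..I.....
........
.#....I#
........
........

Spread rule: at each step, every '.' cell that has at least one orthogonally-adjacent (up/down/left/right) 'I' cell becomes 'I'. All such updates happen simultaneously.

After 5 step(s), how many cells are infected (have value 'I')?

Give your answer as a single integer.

Answer: 52

Derivation:
Step 0 (initial): 2 infected
Step 1: +7 new -> 9 infected
Step 2: +15 new -> 24 infected
Step 3: +14 new -> 38 infected
Step 4: +9 new -> 47 infected
Step 5: +5 new -> 52 infected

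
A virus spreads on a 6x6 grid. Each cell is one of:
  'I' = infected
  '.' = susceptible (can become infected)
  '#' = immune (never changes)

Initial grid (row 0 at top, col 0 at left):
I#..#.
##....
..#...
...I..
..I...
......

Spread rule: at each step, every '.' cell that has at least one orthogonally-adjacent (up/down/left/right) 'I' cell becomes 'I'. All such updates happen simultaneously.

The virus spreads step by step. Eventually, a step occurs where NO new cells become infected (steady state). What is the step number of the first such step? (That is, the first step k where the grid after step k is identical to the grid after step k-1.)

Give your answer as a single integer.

Step 0 (initial): 3 infected
Step 1: +6 new -> 9 infected
Step 2: +8 new -> 17 infected
Step 3: +9 new -> 26 infected
Step 4: +4 new -> 30 infected
Step 5: +1 new -> 31 infected
Step 6: +0 new -> 31 infected

Answer: 6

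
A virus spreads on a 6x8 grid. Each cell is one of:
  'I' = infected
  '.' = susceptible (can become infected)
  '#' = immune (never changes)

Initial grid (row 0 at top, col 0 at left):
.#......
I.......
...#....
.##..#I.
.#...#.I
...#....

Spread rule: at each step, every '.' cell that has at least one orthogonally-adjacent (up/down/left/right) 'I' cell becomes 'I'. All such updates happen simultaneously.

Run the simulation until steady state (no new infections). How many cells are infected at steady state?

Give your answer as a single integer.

Step 0 (initial): 3 infected
Step 1: +7 new -> 10 infected
Step 2: +7 new -> 17 infected
Step 3: +9 new -> 26 infected
Step 4: +7 new -> 33 infected
Step 5: +4 new -> 37 infected
Step 6: +2 new -> 39 infected
Step 7: +1 new -> 40 infected
Step 8: +0 new -> 40 infected

Answer: 40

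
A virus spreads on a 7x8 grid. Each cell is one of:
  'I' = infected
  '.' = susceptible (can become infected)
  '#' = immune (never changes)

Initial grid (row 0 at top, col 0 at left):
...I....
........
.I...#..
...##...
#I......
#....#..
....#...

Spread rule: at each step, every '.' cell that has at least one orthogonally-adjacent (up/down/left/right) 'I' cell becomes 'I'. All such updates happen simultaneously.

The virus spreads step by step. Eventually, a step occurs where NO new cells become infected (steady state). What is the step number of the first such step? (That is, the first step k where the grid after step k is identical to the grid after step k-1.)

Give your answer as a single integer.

Step 0 (initial): 3 infected
Step 1: +9 new -> 12 infected
Step 2: +11 new -> 23 infected
Step 3: +8 new -> 31 infected
Step 4: +5 new -> 36 infected
Step 5: +4 new -> 40 infected
Step 6: +4 new -> 44 infected
Step 7: +3 new -> 47 infected
Step 8: +2 new -> 49 infected
Step 9: +0 new -> 49 infected

Answer: 9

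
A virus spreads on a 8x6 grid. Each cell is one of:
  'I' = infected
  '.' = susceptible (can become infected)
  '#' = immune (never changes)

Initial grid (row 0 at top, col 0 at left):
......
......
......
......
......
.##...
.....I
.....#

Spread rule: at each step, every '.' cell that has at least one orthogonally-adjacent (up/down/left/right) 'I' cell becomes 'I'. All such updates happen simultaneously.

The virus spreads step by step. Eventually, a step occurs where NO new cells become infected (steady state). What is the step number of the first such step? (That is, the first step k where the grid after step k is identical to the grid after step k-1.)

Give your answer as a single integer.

Step 0 (initial): 1 infected
Step 1: +2 new -> 3 infected
Step 2: +4 new -> 7 infected
Step 3: +5 new -> 12 infected
Step 4: +5 new -> 17 infected
Step 5: +6 new -> 23 infected
Step 6: +7 new -> 30 infected
Step 7: +5 new -> 35 infected
Step 8: +4 new -> 39 infected
Step 9: +3 new -> 42 infected
Step 10: +2 new -> 44 infected
Step 11: +1 new -> 45 infected
Step 12: +0 new -> 45 infected

Answer: 12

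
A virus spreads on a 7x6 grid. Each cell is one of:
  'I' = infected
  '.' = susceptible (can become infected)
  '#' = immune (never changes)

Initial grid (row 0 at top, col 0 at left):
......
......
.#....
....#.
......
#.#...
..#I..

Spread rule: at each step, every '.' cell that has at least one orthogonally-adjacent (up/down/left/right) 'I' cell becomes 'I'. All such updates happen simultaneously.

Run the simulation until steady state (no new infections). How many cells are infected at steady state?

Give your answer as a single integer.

Answer: 37

Derivation:
Step 0 (initial): 1 infected
Step 1: +2 new -> 3 infected
Step 2: +3 new -> 6 infected
Step 3: +4 new -> 10 infected
Step 4: +4 new -> 14 infected
Step 5: +7 new -> 21 infected
Step 6: +6 new -> 27 infected
Step 7: +6 new -> 33 infected
Step 8: +3 new -> 36 infected
Step 9: +1 new -> 37 infected
Step 10: +0 new -> 37 infected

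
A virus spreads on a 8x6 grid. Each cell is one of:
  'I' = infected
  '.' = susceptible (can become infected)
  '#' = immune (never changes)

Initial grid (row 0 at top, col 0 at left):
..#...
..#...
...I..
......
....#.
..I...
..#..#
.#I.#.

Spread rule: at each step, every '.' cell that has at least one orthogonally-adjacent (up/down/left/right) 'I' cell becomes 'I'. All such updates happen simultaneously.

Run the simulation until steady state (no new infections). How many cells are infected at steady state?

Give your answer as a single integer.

Answer: 40

Derivation:
Step 0 (initial): 3 infected
Step 1: +8 new -> 11 infected
Step 2: +12 new -> 23 infected
Step 3: +10 new -> 33 infected
Step 4: +6 new -> 39 infected
Step 5: +1 new -> 40 infected
Step 6: +0 new -> 40 infected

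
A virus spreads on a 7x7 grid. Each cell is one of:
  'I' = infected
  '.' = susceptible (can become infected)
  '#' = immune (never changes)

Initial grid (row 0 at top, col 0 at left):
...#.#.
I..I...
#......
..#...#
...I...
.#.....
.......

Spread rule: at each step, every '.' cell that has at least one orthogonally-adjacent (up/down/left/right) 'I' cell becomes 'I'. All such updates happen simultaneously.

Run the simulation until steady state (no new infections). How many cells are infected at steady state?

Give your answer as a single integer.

Step 0 (initial): 3 infected
Step 1: +9 new -> 12 infected
Step 2: +13 new -> 25 infected
Step 3: +9 new -> 34 infected
Step 4: +7 new -> 41 infected
Step 5: +2 new -> 43 infected
Step 6: +0 new -> 43 infected

Answer: 43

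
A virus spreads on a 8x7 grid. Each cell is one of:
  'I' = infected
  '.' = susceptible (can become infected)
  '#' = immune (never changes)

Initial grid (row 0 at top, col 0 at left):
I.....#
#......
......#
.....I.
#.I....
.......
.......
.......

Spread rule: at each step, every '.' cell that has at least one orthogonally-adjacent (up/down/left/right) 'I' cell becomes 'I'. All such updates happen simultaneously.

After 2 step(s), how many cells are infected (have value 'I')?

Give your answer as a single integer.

Step 0 (initial): 3 infected
Step 1: +9 new -> 12 infected
Step 2: +13 new -> 25 infected

Answer: 25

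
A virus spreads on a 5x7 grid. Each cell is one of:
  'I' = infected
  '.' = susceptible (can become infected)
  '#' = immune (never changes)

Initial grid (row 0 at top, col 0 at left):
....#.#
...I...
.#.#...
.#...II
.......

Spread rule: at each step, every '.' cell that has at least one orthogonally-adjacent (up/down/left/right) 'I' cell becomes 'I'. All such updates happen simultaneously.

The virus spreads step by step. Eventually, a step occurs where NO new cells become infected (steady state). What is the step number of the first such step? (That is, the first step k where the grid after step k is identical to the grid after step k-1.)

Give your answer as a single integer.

Step 0 (initial): 3 infected
Step 1: +8 new -> 11 infected
Step 2: +8 new -> 19 infected
Step 3: +5 new -> 24 infected
Step 4: +3 new -> 27 infected
Step 5: +2 new -> 29 infected
Step 6: +1 new -> 30 infected
Step 7: +0 new -> 30 infected

Answer: 7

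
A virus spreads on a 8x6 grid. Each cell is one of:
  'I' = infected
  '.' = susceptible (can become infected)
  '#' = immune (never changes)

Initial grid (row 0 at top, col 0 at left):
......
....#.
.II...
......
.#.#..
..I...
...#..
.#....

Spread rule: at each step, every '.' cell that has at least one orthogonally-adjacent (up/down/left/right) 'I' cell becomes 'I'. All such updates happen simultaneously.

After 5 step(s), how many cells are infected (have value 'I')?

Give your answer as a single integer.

Step 0 (initial): 3 infected
Step 1: +10 new -> 13 infected
Step 2: +11 new -> 24 infected
Step 3: +10 new -> 34 infected
Step 4: +7 new -> 41 infected
Step 5: +2 new -> 43 infected

Answer: 43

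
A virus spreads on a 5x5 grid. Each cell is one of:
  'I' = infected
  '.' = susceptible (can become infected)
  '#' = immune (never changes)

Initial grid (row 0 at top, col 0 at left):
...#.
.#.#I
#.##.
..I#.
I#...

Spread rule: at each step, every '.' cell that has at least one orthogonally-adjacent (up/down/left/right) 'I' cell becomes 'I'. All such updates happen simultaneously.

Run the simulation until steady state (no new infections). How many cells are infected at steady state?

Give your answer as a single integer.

Answer: 12

Derivation:
Step 0 (initial): 3 infected
Step 1: +5 new -> 8 infected
Step 2: +3 new -> 11 infected
Step 3: +1 new -> 12 infected
Step 4: +0 new -> 12 infected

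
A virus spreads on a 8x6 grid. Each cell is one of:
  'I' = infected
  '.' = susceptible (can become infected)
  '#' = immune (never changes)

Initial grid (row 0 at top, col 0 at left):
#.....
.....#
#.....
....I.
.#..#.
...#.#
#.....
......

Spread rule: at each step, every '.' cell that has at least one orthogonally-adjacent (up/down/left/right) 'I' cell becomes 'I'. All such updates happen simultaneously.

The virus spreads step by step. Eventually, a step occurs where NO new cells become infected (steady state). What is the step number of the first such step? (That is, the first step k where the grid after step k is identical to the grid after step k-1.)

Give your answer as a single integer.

Step 0 (initial): 1 infected
Step 1: +3 new -> 4 infected
Step 2: +6 new -> 10 infected
Step 3: +5 new -> 15 infected
Step 4: +6 new -> 21 infected
Step 5: +5 new -> 26 infected
Step 6: +6 new -> 32 infected
Step 7: +3 new -> 35 infected
Step 8: +4 new -> 39 infected
Step 9: +1 new -> 40 infected
Step 10: +0 new -> 40 infected

Answer: 10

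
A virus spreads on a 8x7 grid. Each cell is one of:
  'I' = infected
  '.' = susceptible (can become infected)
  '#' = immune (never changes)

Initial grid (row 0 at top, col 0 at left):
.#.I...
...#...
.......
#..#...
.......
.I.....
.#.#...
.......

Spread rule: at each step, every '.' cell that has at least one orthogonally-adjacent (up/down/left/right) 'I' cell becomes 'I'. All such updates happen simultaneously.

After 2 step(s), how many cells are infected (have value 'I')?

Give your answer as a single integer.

Step 0 (initial): 2 infected
Step 1: +5 new -> 7 infected
Step 2: +9 new -> 16 infected

Answer: 16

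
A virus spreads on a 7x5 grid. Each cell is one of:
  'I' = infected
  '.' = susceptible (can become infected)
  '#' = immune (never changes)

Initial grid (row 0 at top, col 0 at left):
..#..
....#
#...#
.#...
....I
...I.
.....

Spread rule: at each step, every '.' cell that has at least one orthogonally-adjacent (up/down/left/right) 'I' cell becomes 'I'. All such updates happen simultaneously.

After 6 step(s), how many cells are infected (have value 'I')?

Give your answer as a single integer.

Answer: 27

Derivation:
Step 0 (initial): 2 infected
Step 1: +5 new -> 7 infected
Step 2: +5 new -> 12 infected
Step 3: +5 new -> 17 infected
Step 4: +4 new -> 21 infected
Step 5: +4 new -> 25 infected
Step 6: +2 new -> 27 infected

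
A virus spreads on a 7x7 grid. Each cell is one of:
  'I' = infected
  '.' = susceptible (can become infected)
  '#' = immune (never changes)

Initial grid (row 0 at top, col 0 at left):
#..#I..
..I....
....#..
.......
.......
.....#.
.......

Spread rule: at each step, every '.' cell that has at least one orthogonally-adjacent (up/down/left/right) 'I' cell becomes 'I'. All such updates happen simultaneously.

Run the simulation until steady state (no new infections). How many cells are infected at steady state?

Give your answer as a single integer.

Step 0 (initial): 2 infected
Step 1: +6 new -> 8 infected
Step 2: +7 new -> 15 infected
Step 3: +6 new -> 21 infected
Step 4: +7 new -> 28 infected
Step 5: +7 new -> 35 infected
Step 6: +5 new -> 40 infected
Step 7: +3 new -> 43 infected
Step 8: +2 new -> 45 infected
Step 9: +0 new -> 45 infected

Answer: 45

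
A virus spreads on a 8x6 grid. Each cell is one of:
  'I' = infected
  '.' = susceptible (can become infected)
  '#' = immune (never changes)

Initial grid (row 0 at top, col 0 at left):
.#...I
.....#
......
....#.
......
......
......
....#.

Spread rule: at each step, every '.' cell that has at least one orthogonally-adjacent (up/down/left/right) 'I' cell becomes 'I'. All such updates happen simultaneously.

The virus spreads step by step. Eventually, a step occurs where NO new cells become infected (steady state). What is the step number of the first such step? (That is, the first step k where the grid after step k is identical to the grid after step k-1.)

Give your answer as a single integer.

Answer: 13

Derivation:
Step 0 (initial): 1 infected
Step 1: +1 new -> 2 infected
Step 2: +2 new -> 4 infected
Step 3: +3 new -> 7 infected
Step 4: +3 new -> 10 infected
Step 5: +4 new -> 14 infected
Step 6: +5 new -> 19 infected
Step 7: +7 new -> 26 infected
Step 8: +6 new -> 32 infected
Step 9: +6 new -> 38 infected
Step 10: +3 new -> 41 infected
Step 11: +2 new -> 43 infected
Step 12: +1 new -> 44 infected
Step 13: +0 new -> 44 infected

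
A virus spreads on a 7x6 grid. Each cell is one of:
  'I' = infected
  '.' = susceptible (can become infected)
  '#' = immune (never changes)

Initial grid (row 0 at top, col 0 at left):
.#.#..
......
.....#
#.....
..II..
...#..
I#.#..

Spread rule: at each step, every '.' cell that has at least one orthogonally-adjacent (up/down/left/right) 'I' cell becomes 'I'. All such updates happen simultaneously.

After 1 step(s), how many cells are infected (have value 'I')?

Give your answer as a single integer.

Answer: 9

Derivation:
Step 0 (initial): 3 infected
Step 1: +6 new -> 9 infected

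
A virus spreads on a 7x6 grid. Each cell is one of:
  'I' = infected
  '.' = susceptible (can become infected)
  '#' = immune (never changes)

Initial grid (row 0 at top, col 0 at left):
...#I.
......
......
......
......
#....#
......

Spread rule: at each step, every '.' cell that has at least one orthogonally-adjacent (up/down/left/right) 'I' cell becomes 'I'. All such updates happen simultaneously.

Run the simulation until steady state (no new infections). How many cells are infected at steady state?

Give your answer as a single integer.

Answer: 39

Derivation:
Step 0 (initial): 1 infected
Step 1: +2 new -> 3 infected
Step 2: +3 new -> 6 infected
Step 3: +4 new -> 10 infected
Step 4: +6 new -> 16 infected
Step 5: +7 new -> 23 infected
Step 6: +6 new -> 29 infected
Step 7: +5 new -> 34 infected
Step 8: +3 new -> 37 infected
Step 9: +1 new -> 38 infected
Step 10: +1 new -> 39 infected
Step 11: +0 new -> 39 infected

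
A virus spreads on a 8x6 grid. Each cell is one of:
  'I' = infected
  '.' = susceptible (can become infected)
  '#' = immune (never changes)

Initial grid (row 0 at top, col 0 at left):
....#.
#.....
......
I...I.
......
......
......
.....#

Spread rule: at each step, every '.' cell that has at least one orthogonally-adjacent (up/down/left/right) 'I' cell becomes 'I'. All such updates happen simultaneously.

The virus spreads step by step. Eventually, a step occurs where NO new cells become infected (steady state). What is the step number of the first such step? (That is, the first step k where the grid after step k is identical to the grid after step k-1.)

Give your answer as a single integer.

Answer: 7

Derivation:
Step 0 (initial): 2 infected
Step 1: +7 new -> 9 infected
Step 2: +10 new -> 19 infected
Step 3: +10 new -> 29 infected
Step 4: +10 new -> 39 infected
Step 5: +5 new -> 44 infected
Step 6: +1 new -> 45 infected
Step 7: +0 new -> 45 infected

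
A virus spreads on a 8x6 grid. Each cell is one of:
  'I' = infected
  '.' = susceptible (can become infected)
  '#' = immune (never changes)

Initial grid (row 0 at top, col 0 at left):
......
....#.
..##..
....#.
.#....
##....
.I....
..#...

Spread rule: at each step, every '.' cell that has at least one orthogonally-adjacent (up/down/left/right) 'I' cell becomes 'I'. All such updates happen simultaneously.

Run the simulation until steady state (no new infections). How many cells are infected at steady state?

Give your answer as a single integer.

Answer: 40

Derivation:
Step 0 (initial): 1 infected
Step 1: +3 new -> 4 infected
Step 2: +3 new -> 7 infected
Step 3: +4 new -> 11 infected
Step 4: +5 new -> 16 infected
Step 5: +5 new -> 21 infected
Step 6: +3 new -> 24 infected
Step 7: +4 new -> 28 infected
Step 8: +4 new -> 32 infected
Step 9: +5 new -> 37 infected
Step 10: +2 new -> 39 infected
Step 11: +1 new -> 40 infected
Step 12: +0 new -> 40 infected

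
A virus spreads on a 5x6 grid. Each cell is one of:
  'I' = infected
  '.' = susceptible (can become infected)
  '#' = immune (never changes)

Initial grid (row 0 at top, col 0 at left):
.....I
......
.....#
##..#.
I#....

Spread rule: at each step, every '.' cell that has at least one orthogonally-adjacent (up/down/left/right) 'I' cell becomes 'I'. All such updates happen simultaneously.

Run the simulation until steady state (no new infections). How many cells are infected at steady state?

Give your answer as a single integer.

Answer: 25

Derivation:
Step 0 (initial): 2 infected
Step 1: +2 new -> 4 infected
Step 2: +2 new -> 6 infected
Step 3: +3 new -> 9 infected
Step 4: +3 new -> 12 infected
Step 5: +4 new -> 16 infected
Step 6: +4 new -> 20 infected
Step 7: +3 new -> 23 infected
Step 8: +1 new -> 24 infected
Step 9: +1 new -> 25 infected
Step 10: +0 new -> 25 infected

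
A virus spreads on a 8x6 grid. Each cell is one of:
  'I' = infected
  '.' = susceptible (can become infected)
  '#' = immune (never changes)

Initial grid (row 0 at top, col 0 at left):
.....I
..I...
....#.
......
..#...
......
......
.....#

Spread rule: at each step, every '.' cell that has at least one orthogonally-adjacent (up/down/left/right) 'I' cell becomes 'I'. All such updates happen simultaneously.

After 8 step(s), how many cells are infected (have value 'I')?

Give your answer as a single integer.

Answer: 45

Derivation:
Step 0 (initial): 2 infected
Step 1: +6 new -> 8 infected
Step 2: +8 new -> 16 infected
Step 3: +5 new -> 21 infected
Step 4: +5 new -> 26 infected
Step 5: +5 new -> 31 infected
Step 6: +6 new -> 37 infected
Step 7: +5 new -> 42 infected
Step 8: +3 new -> 45 infected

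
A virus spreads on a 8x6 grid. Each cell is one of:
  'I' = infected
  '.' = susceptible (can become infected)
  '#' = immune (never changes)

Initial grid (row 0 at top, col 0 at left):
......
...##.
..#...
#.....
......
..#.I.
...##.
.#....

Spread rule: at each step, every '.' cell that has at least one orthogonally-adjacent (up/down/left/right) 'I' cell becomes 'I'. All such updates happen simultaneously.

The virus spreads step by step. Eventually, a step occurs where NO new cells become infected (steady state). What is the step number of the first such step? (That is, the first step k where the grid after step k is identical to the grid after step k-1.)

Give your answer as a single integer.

Step 0 (initial): 1 infected
Step 1: +3 new -> 4 infected
Step 2: +4 new -> 8 infected
Step 3: +5 new -> 13 infected
Step 4: +5 new -> 18 infected
Step 5: +5 new -> 23 infected
Step 6: +5 new -> 28 infected
Step 7: +5 new -> 33 infected
Step 8: +5 new -> 38 infected
Step 9: +2 new -> 40 infected
Step 10: +0 new -> 40 infected

Answer: 10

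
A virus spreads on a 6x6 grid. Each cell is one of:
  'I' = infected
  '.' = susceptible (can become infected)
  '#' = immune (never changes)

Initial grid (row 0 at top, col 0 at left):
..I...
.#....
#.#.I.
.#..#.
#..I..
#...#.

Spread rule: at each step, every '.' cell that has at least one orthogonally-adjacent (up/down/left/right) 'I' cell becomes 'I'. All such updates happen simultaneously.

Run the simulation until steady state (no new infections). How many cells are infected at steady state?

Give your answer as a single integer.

Step 0 (initial): 3 infected
Step 1: +10 new -> 13 infected
Step 2: +9 new -> 22 infected
Step 3: +4 new -> 26 infected
Step 4: +0 new -> 26 infected

Answer: 26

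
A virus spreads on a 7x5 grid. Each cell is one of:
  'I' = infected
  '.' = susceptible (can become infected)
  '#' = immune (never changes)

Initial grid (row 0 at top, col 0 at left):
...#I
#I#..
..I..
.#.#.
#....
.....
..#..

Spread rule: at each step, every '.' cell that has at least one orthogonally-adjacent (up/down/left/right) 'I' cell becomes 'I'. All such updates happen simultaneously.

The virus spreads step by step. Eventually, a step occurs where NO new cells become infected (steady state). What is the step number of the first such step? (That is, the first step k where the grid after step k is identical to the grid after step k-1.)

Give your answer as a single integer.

Step 0 (initial): 3 infected
Step 1: +5 new -> 8 infected
Step 2: +6 new -> 14 infected
Step 3: +5 new -> 19 infected
Step 4: +3 new -> 22 infected
Step 5: +4 new -> 26 infected
Step 6: +2 new -> 28 infected
Step 7: +0 new -> 28 infected

Answer: 7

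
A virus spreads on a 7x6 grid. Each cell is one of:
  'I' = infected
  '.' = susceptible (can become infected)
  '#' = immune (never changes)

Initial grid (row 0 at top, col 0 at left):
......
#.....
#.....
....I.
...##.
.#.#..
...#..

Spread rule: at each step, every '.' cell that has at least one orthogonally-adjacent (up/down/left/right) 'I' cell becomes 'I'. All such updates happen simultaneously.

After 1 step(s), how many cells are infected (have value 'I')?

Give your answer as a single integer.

Step 0 (initial): 1 infected
Step 1: +3 new -> 4 infected

Answer: 4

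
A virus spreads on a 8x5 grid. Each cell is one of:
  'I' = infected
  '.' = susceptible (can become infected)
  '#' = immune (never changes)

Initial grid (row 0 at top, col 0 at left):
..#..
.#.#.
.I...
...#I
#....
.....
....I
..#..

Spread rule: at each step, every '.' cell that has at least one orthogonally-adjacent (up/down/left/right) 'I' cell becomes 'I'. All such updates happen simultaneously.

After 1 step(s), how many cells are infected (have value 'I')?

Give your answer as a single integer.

Step 0 (initial): 3 infected
Step 1: +8 new -> 11 infected

Answer: 11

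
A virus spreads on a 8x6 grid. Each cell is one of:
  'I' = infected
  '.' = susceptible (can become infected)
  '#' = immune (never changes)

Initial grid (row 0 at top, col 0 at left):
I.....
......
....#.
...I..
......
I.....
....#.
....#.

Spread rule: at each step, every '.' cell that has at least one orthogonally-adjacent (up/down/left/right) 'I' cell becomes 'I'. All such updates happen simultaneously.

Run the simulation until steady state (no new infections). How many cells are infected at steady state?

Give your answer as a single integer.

Step 0 (initial): 3 infected
Step 1: +9 new -> 12 infected
Step 2: +15 new -> 27 infected
Step 3: +10 new -> 37 infected
Step 4: +5 new -> 42 infected
Step 5: +2 new -> 44 infected
Step 6: +1 new -> 45 infected
Step 7: +0 new -> 45 infected

Answer: 45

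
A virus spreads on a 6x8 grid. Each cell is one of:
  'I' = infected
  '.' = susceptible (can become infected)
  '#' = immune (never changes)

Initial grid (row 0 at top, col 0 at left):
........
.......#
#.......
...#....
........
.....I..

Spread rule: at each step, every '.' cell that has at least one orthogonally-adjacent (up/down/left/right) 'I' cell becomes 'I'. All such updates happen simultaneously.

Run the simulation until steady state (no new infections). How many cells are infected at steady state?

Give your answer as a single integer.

Step 0 (initial): 1 infected
Step 1: +3 new -> 4 infected
Step 2: +5 new -> 9 infected
Step 3: +6 new -> 15 infected
Step 4: +6 new -> 21 infected
Step 5: +8 new -> 29 infected
Step 6: +6 new -> 35 infected
Step 7: +5 new -> 40 infected
Step 8: +2 new -> 42 infected
Step 9: +2 new -> 44 infected
Step 10: +1 new -> 45 infected
Step 11: +0 new -> 45 infected

Answer: 45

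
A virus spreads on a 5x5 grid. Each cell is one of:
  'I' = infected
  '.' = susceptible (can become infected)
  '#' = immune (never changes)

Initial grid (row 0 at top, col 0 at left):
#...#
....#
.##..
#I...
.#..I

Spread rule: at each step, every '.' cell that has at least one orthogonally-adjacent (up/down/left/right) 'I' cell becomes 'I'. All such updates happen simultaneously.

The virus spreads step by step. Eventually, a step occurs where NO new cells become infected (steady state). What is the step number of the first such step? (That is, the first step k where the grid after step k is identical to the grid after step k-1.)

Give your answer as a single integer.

Step 0 (initial): 2 infected
Step 1: +3 new -> 5 infected
Step 2: +3 new -> 8 infected
Step 3: +1 new -> 9 infected
Step 4: +1 new -> 10 infected
Step 5: +2 new -> 12 infected
Step 6: +2 new -> 14 infected
Step 7: +2 new -> 16 infected
Step 8: +1 new -> 17 infected
Step 9: +0 new -> 17 infected

Answer: 9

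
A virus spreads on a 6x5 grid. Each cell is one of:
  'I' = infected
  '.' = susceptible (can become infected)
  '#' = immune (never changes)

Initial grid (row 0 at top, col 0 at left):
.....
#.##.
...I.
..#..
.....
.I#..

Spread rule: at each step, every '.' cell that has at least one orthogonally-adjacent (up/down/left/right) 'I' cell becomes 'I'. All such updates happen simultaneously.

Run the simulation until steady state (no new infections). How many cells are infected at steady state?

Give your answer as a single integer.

Step 0 (initial): 2 infected
Step 1: +5 new -> 7 infected
Step 2: +7 new -> 14 infected
Step 3: +6 new -> 20 infected
Step 4: +3 new -> 23 infected
Step 5: +2 new -> 25 infected
Step 6: +0 new -> 25 infected

Answer: 25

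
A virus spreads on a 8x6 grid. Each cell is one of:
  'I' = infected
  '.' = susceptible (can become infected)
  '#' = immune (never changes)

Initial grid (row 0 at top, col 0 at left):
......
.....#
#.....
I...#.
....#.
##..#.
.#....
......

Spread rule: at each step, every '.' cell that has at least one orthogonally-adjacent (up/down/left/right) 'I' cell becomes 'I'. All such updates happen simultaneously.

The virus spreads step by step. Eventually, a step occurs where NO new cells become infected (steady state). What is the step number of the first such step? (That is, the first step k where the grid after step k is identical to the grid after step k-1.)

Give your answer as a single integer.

Answer: 10

Derivation:
Step 0 (initial): 1 infected
Step 1: +2 new -> 3 infected
Step 2: +3 new -> 6 infected
Step 3: +4 new -> 10 infected
Step 4: +6 new -> 16 infected
Step 5: +6 new -> 22 infected
Step 6: +5 new -> 27 infected
Step 7: +5 new -> 32 infected
Step 8: +5 new -> 37 infected
Step 9: +3 new -> 40 infected
Step 10: +0 new -> 40 infected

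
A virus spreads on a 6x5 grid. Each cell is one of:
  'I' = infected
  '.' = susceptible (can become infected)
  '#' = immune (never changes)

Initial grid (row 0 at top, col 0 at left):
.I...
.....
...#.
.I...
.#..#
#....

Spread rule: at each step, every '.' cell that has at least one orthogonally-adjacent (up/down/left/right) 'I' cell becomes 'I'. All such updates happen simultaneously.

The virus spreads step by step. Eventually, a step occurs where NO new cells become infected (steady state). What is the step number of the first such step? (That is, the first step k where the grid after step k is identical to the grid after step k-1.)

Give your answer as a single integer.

Answer: 6

Derivation:
Step 0 (initial): 2 infected
Step 1: +6 new -> 8 infected
Step 2: +8 new -> 16 infected
Step 3: +5 new -> 21 infected
Step 4: +4 new -> 25 infected
Step 5: +1 new -> 26 infected
Step 6: +0 new -> 26 infected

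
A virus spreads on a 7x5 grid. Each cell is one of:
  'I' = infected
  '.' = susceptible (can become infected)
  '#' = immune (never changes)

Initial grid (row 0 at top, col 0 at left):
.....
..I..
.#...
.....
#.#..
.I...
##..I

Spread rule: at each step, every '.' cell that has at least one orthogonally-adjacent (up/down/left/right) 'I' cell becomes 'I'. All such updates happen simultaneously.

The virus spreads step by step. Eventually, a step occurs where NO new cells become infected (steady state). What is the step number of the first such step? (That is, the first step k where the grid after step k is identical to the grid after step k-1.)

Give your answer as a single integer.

Step 0 (initial): 3 infected
Step 1: +9 new -> 12 infected
Step 2: +10 new -> 22 infected
Step 3: +8 new -> 30 infected
Step 4: +0 new -> 30 infected

Answer: 4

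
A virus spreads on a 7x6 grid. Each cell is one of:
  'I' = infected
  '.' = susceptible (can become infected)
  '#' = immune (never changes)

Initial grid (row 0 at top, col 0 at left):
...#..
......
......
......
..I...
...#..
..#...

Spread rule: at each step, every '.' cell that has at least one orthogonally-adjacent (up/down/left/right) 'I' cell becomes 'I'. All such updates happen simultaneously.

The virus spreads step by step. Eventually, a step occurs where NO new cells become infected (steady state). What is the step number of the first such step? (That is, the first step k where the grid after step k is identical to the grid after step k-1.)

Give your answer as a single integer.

Answer: 8

Derivation:
Step 0 (initial): 1 infected
Step 1: +4 new -> 5 infected
Step 2: +6 new -> 11 infected
Step 3: +9 new -> 20 infected
Step 4: +9 new -> 29 infected
Step 5: +6 new -> 35 infected
Step 6: +3 new -> 38 infected
Step 7: +1 new -> 39 infected
Step 8: +0 new -> 39 infected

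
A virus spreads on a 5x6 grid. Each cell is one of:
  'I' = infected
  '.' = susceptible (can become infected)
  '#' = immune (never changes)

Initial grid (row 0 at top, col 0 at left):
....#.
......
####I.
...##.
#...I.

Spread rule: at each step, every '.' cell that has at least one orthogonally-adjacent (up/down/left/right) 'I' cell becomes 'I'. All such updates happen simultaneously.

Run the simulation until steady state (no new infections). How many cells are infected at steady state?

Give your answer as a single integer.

Step 0 (initial): 2 infected
Step 1: +4 new -> 6 infected
Step 2: +4 new -> 10 infected
Step 3: +5 new -> 15 infected
Step 4: +3 new -> 18 infected
Step 5: +3 new -> 21 infected
Step 6: +1 new -> 22 infected
Step 7: +0 new -> 22 infected

Answer: 22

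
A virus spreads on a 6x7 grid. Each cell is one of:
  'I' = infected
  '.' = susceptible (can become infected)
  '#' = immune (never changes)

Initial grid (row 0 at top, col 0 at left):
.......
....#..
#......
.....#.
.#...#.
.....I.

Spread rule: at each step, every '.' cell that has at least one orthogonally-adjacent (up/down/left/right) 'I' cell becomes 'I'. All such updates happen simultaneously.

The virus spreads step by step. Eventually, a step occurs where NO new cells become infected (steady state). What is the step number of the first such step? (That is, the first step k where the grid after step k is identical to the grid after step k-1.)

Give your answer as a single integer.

Answer: 11

Derivation:
Step 0 (initial): 1 infected
Step 1: +2 new -> 3 infected
Step 2: +3 new -> 6 infected
Step 3: +4 new -> 10 infected
Step 4: +5 new -> 15 infected
Step 5: +5 new -> 20 infected
Step 6: +6 new -> 26 infected
Step 7: +5 new -> 31 infected
Step 8: +3 new -> 34 infected
Step 9: +2 new -> 36 infected
Step 10: +1 new -> 37 infected
Step 11: +0 new -> 37 infected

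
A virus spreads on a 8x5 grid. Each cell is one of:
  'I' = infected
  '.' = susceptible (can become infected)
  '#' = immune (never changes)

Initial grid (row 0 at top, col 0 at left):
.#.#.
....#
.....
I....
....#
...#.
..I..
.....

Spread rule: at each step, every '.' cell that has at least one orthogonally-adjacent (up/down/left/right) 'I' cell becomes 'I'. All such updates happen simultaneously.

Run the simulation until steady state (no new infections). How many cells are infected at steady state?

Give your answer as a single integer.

Answer: 34

Derivation:
Step 0 (initial): 2 infected
Step 1: +7 new -> 9 infected
Step 2: +11 new -> 20 infected
Step 3: +8 new -> 28 infected
Step 4: +3 new -> 31 infected
Step 5: +3 new -> 34 infected
Step 6: +0 new -> 34 infected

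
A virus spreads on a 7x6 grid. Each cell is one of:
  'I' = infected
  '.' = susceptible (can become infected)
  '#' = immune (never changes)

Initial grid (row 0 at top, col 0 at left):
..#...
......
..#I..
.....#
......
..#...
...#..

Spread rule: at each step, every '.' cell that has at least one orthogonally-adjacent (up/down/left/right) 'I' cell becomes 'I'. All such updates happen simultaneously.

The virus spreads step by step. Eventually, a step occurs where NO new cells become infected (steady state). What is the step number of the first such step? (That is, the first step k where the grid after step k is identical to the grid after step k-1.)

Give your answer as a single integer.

Step 0 (initial): 1 infected
Step 1: +3 new -> 4 infected
Step 2: +7 new -> 11 infected
Step 3: +7 new -> 18 infected
Step 4: +8 new -> 26 infected
Step 5: +6 new -> 32 infected
Step 6: +3 new -> 35 infected
Step 7: +2 new -> 37 infected
Step 8: +0 new -> 37 infected

Answer: 8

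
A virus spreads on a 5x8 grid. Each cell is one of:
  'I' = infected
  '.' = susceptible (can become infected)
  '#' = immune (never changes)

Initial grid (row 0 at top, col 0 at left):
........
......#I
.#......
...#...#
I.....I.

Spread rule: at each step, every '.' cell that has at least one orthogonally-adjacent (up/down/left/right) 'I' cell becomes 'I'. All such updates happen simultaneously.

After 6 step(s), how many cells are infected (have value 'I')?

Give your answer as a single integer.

Step 0 (initial): 3 infected
Step 1: +7 new -> 10 infected
Step 2: +7 new -> 17 infected
Step 3: +6 new -> 23 infected
Step 4: +6 new -> 29 infected
Step 5: +5 new -> 34 infected
Step 6: +2 new -> 36 infected

Answer: 36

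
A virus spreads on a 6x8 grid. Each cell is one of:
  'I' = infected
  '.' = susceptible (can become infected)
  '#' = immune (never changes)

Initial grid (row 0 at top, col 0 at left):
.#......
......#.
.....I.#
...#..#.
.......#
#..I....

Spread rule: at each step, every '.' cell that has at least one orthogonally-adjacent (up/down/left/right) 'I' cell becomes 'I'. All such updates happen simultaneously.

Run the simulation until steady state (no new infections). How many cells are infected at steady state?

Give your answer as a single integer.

Step 0 (initial): 2 infected
Step 1: +7 new -> 9 infected
Step 2: +9 new -> 18 infected
Step 3: +8 new -> 26 infected
Step 4: +7 new -> 33 infected
Step 5: +5 new -> 38 infected
Step 6: +1 new -> 39 infected
Step 7: +1 new -> 40 infected
Step 8: +0 new -> 40 infected

Answer: 40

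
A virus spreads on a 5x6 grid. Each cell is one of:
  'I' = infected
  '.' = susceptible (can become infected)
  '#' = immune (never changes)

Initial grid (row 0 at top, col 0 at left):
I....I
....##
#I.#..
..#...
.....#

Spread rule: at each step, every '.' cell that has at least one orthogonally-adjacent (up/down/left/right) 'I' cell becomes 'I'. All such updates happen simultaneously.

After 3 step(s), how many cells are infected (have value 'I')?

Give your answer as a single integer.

Step 0 (initial): 3 infected
Step 1: +6 new -> 9 infected
Step 2: +5 new -> 14 infected
Step 3: +3 new -> 17 infected

Answer: 17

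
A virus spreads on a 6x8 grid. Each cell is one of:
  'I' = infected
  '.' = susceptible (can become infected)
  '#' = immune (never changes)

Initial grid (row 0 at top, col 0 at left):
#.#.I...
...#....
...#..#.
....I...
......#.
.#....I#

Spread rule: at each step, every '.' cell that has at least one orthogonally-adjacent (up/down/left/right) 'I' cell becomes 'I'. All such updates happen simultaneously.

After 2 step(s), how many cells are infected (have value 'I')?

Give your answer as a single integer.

Step 0 (initial): 3 infected
Step 1: +8 new -> 11 infected
Step 2: +8 new -> 19 infected

Answer: 19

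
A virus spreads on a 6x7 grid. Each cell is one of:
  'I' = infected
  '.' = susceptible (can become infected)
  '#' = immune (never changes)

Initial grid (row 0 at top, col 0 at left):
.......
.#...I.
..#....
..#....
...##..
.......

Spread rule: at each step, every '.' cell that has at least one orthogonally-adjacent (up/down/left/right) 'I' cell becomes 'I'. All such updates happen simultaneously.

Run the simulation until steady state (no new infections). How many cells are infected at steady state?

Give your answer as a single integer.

Step 0 (initial): 1 infected
Step 1: +4 new -> 5 infected
Step 2: +6 new -> 11 infected
Step 3: +6 new -> 17 infected
Step 4: +4 new -> 21 infected
Step 5: +3 new -> 24 infected
Step 6: +2 new -> 26 infected
Step 7: +2 new -> 28 infected
Step 8: +3 new -> 31 infected
Step 9: +4 new -> 35 infected
Step 10: +2 new -> 37 infected
Step 11: +0 new -> 37 infected

Answer: 37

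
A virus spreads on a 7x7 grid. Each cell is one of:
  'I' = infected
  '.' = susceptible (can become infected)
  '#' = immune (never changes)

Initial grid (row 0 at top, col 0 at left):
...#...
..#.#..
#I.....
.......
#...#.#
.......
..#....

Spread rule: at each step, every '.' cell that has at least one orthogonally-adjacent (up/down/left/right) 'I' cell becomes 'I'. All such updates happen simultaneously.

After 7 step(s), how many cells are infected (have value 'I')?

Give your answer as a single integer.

Step 0 (initial): 1 infected
Step 1: +3 new -> 4 infected
Step 2: +6 new -> 10 infected
Step 3: +7 new -> 17 infected
Step 4: +6 new -> 23 infected
Step 5: +5 new -> 28 infected
Step 6: +6 new -> 34 infected
Step 7: +4 new -> 38 infected

Answer: 38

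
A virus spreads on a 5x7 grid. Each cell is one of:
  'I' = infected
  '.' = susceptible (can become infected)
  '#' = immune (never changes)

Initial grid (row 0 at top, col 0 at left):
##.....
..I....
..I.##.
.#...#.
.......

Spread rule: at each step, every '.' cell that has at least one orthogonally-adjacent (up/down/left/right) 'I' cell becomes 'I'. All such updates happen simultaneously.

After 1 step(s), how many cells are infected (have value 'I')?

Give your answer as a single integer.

Step 0 (initial): 2 infected
Step 1: +6 new -> 8 infected

Answer: 8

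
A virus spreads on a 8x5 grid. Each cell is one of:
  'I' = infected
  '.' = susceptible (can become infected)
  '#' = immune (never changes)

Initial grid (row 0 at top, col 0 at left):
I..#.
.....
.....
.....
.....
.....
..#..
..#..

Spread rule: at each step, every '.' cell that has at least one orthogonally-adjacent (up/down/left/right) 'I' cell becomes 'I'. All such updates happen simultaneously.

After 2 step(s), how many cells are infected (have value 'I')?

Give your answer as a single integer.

Answer: 6

Derivation:
Step 0 (initial): 1 infected
Step 1: +2 new -> 3 infected
Step 2: +3 new -> 6 infected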